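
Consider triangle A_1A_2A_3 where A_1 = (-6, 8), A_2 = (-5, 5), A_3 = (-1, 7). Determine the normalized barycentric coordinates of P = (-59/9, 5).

(2/9, 10/9, -1/3)

Signed area of the reference triangle: [A_1A_2A_3] = ½·((-6)·(5−7) + (-5)·(7−8) + (-1)·(8−5)) = ½·(12 + 5 − 3) = 7.
[PA_2A_3] = ½·((-59/9)·(5−7) + (-5)·(7−5) + (-1)·(5−5)) = ½·(118/9 − 10 + 0) = 14/9, so the A_1-coordinate is (14/9)/7 = 2/9.
[A_1PA_3] = ½·((-6)·(5−7) + (-59/9)·(7−8) + (-1)·(8−5)) = ½·(12 + 59/9 − 3) = 70/9, so the A_2-coordinate is 10/9.
[A_1A_2P] = ½·((-6)·(5−5) + (-5)·(5−8) + (-59/9)·(8−5)) = ½·(0 + 15 − 59/3) = -7/3, so the A_3-coordinate is -1/3.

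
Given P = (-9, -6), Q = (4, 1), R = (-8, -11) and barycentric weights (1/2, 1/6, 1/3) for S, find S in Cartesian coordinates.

S = (1/2)·P + (1/6)·Q + (1/3)·R.
x-coordinate: (1/2)·(-9) + (1/6)·4 + (1/3)·(-8) = -13/2.
y-coordinate: (1/2)·(-6) + (1/6)·1 + (1/3)·(-11) = -13/2.

(-13/2, -13/2)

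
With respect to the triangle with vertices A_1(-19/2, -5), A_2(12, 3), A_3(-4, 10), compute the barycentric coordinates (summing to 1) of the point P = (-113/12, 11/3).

Signed area of the reference triangle: [A_1A_2A_3] = ½·((-19/2)·(3−10) + 12·(10−(-5)) + (-4)·(-5−3)) = ½·(133/2 + 180 + 32) = 557/4.
[PA_2A_3] = ½·((-113/12)·(3−10) + 12·(10−(11/3)) + (-4)·(11/3−3)) = ½·(791/12 + 76 − 8/3) = 557/8, so the A_1-coordinate is (557/8)/(557/4) = 1/2.
[A_1PA_3] = ½·((-19/2)·(11/3−10) + (-113/12)·(10−(-5)) + (-4)·(-5−(11/3))) = ½·(361/6 − 565/4 + 104/3) = -557/24, so the A_2-coordinate is -1/6.
[A_1A_2P] = ½·((-19/2)·(3−(11/3)) + 12·(11/3−(-5)) + (-113/12)·(-5−3)) = ½·(19/3 + 104 + 226/3) = 557/6, so the A_3-coordinate is 2/3.
Check: 1/2 − 1/6 + 2/3 = 1.

(1/2, -1/6, 2/3)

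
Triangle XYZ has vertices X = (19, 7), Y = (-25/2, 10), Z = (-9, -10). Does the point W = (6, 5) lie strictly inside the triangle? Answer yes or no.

Barycentric coordinates of W: (235/413, 110/413, 68/413).
The three coordinates are positive, positive, positive; a point is interior exactly when all three are positive.

yes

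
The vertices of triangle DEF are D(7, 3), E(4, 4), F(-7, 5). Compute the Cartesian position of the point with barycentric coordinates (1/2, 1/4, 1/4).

(11/4, 15/4)

G = (1/2)·D + (1/4)·E + (1/4)·F.
x-coordinate: (1/2)·7 + (1/4)·4 + (1/4)·(-7) = 11/4.
y-coordinate: (1/2)·3 + (1/4)·4 + (1/4)·5 = 15/4.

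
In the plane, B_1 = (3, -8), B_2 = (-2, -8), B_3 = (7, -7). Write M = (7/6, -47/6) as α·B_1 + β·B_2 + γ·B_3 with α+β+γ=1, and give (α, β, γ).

Signed area of the reference triangle: [B_1B_2B_3] = ½·(3·(-8−(-7)) + (-2)·(-7−(-8)) + 7·(-8−(-8))) = ½·(-3 − 2 + 0) = -5/2.
[MB_2B_3] = ½·((7/6)·(-8−(-7)) + (-2)·(-7−(-47/6)) + 7·(-47/6−(-8))) = ½·(-7/6 − 5/3 + 7/6) = -5/6, so the B_1-coordinate is (-5/6)/(-5/2) = 1/3.
[B_1MB_3] = ½·(3·(-47/6−(-7)) + (7/6)·(-7−(-8)) + 7·(-8−(-47/6))) = ½·(-5/2 + 7/6 − 7/6) = -5/4, so the B_2-coordinate is 1/2.
[B_1B_2M] = ½·(3·(-8−(-47/6)) + (-2)·(-47/6−(-8)) + (7/6)·(-8−(-8))) = ½·(-1/2 − 1/3 + 0) = -5/12, so the B_3-coordinate is 1/6.

(1/3, 1/2, 1/6)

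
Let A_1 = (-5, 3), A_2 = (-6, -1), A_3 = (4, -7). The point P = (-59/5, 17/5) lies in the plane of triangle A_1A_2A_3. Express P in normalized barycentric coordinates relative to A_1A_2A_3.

(1/5, 7/5, -3/5)

Signed area of the reference triangle: [A_1A_2A_3] = ½·((-5)·(-1−(-7)) + (-6)·(-7−3) + 4·(3−(-1))) = ½·(-30 + 60 + 16) = 23.
[PA_2A_3] = ½·((-59/5)·(-1−(-7)) + (-6)·(-7−(17/5)) + 4·(17/5−(-1))) = ½·(-354/5 + 312/5 + 88/5) = 23/5, so the A_1-coordinate is (23/5)/23 = 1/5.
[A_1PA_3] = ½·((-5)·(17/5−(-7)) + (-59/5)·(-7−3) + 4·(3−(17/5))) = ½·(-52 + 118 − 8/5) = 161/5, so the A_2-coordinate is 7/5.
[A_1A_2P] = ½·((-5)·(-1−(17/5)) + (-6)·(17/5−3) + (-59/5)·(3−(-1))) = ½·(22 − 12/5 − 236/5) = -69/5, so the A_3-coordinate is -3/5.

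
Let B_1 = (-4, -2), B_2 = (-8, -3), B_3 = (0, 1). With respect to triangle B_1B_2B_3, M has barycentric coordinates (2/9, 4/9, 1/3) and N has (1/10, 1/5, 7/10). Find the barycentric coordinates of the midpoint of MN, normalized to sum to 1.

Since both coordinate triples sum to 1, the midpoint's barycentrics are the componentwise average.
(2/9+1/10)/2 = 29/180; similarly 29/90 and 31/60.

(29/180, 29/90, 31/60)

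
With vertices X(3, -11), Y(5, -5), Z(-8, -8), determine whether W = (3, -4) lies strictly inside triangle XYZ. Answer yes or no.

Barycentric coordinates of W: (-19/72, 77/72, 7/36).
The three coordinates are negative, positive, positive; a point is interior exactly when all three are positive.

no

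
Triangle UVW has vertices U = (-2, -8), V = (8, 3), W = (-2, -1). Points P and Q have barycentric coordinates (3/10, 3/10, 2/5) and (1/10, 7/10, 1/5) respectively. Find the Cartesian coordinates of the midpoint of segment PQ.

(3, -2/5)

Barycentric coordinates of the midpoint are the average: (1/5, 1/2, 3/10).
Converting: (1/5)·U + (1/2)·V + (3/10)·W = (3, -2/5).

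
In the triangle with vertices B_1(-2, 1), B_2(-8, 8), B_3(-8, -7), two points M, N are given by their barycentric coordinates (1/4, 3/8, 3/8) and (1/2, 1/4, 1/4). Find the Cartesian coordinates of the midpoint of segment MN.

(-23/4, 11/16)

Barycentric coordinates of the midpoint are the average: (3/8, 5/16, 5/16).
Converting: (3/8)·B_1 + (5/16)·B_2 + (5/16)·B_3 = (-23/4, 11/16).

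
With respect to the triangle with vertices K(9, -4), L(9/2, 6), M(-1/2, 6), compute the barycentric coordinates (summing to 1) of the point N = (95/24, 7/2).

Signed area of the reference triangle: [KLM] = ½·(9·(6−6) + (9/2)·(6−(-4)) + (-1/2)·(-4−6)) = ½·(0 + 45 + 5) = 25.
[NLM] = ½·((95/24)·(6−6) + (9/2)·(6−(7/2)) + (-1/2)·(7/2−6)) = ½·(0 + 45/4 + 5/4) = 25/4, so the K-coordinate is (25/4)/25 = 1/4.
[KNM] = ½·(9·(7/2−6) + (95/24)·(6−(-4)) + (-1/2)·(-4−(7/2))) = ½·(-45/2 + 475/12 + 15/4) = 125/12, so the L-coordinate is 5/12.
[KLN] = ½·(9·(6−(7/2)) + (9/2)·(7/2−(-4)) + (95/24)·(-4−6)) = ½·(45/2 + 135/4 − 475/12) = 25/3, so the M-coordinate is 1/3.
Check: 1/4 + 5/12 + 1/3 = 1.

(1/4, 5/12, 1/3)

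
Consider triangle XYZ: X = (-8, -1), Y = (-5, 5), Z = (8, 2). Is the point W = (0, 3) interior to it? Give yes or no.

yes

Barycentric coordinates of W: (11/87, 40/87, 12/29).
The three coordinates are positive, positive, positive; a point is interior exactly when all three are positive.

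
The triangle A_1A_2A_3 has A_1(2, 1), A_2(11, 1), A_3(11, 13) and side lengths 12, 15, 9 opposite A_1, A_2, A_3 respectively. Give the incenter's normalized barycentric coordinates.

(1/3, 5/12, 1/4)

The incenter has barycentric coordinates proportional to the opposite side lengths: (12 : 15 : 9).
Normalizing by 12+15+9 = 36 gives (1/3, 5/12, 1/4).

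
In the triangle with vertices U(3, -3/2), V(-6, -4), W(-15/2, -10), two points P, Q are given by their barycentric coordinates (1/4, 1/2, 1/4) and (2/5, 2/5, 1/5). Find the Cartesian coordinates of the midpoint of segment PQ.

Barycentric coordinates of the midpoint are the average: (13/40, 9/20, 9/40).
Converting: (13/40)·U + (9/20)·V + (9/40)·W = (-273/80, -363/80).

(-273/80, -363/80)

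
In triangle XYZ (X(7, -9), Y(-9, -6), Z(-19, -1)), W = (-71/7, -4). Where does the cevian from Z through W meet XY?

Barycentric coordinates of W with respect to XYZ: (2/7, 1/7, 4/7).
On side XY the Z-coordinate is zero; dropping W's Z-weight 4/7 and renormalizing the remaining 2/7 : 1/7 gives weights 2/3, 1/3 on X, Y.
V = (2/3)·(7, -9) + (1/3)·(-9, -6) = (5/3, -8).

(5/3, -8)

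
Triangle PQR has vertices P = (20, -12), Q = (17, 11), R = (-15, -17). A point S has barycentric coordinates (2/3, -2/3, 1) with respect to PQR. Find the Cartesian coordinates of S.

S = (2/3)·P + (-2/3)·Q + 1·R.
x-coordinate: (2/3)·20 + (-2/3)·17 + 1·(-15) = -13.
y-coordinate: (2/3)·(-12) + (-2/3)·11 + 1·(-17) = -97/3.

(-13, -97/3)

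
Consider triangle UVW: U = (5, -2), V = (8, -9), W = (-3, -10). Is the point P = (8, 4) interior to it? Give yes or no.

Barycentric coordinates of P: (143/80, -3/10, -39/80).
The three coordinates are positive, negative, negative; a point is interior exactly when all three are positive.

no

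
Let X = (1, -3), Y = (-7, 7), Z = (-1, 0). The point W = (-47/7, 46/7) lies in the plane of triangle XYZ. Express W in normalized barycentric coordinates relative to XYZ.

Signed area of the reference triangle: [XYZ] = ½·(1·(7−0) + (-7)·(0−(-3)) + (-1)·(-3−7)) = ½·(7 − 21 + 10) = -2.
[WYZ] = ½·((-47/7)·(7−0) + (-7)·(0−(46/7)) + (-1)·(46/7−7)) = ½·(-47 + 46 + 3/7) = -2/7, so the X-coordinate is (-2/7)/(-2) = 1/7.
[XWZ] = ½·(1·(46/7−0) + (-47/7)·(0−(-3)) + (-1)·(-3−(46/7))) = ½·(46/7 − 141/7 + 67/7) = -2, so the Y-coordinate is 1.
[XYW] = ½·(1·(7−(46/7)) + (-7)·(46/7−(-3)) + (-47/7)·(-3−7)) = ½·(3/7 − 67 + 470/7) = 2/7, so the Z-coordinate is -1/7.
Check: 1/7 + 1 − 1/7 = 1.

(1/7, 1, -1/7)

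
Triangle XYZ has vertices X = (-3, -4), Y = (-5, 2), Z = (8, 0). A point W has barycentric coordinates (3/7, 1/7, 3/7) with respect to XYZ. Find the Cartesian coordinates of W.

W = (3/7)·X + (1/7)·Y + (3/7)·Z.
x-coordinate: (3/7)·(-3) + (1/7)·(-5) + (3/7)·8 = 10/7.
y-coordinate: (3/7)·(-4) + (1/7)·2 + (3/7)·0 = -10/7.

(10/7, -10/7)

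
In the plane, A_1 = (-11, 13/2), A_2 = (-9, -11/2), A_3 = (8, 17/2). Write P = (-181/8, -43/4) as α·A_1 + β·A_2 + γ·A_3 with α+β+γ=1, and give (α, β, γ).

Signed area of the reference triangle: [A_1A_2A_3] = ½·((-11)·(-11/2−(17/2)) + (-9)·(17/2−(13/2)) + 8·(13/2−(-11/2))) = ½·(154 − 18 + 96) = 116.
[PA_2A_3] = ½·((-181/8)·(-11/2−(17/2)) + (-9)·(17/2−(-43/4)) + 8·(-43/4−(-11/2))) = ½·(1267/4 − 693/4 − 42) = 203/4, so the A_1-coordinate is (203/4)/116 = 7/16.
[A_1PA_3] = ½·((-11)·(-43/4−(17/2)) + (-181/8)·(17/2−(13/2)) + 8·(13/2−(-43/4))) = ½·(847/4 − 181/4 + 138) = 609/4, so the A_2-coordinate is 21/16.
[A_1A_2P] = ½·((-11)·(-11/2−(-43/4)) + (-9)·(-43/4−(13/2)) + (-181/8)·(13/2−(-11/2))) = ½·(-231/4 + 621/4 − 543/2) = -87, so the A_3-coordinate is -3/4.

(7/16, 21/16, -3/4)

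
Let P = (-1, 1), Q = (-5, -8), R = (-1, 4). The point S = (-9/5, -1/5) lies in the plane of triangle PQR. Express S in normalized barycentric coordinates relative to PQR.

Signed area of the reference triangle: [PQR] = ½·((-1)·(-8−4) + (-5)·(4−1) + (-1)·(1−(-8))) = ½·(12 − 15 − 9) = -6.
[SQR] = ½·((-9/5)·(-8−4) + (-5)·(4−(-1/5)) + (-1)·(-1/5−(-8))) = ½·(108/5 − 21 − 39/5) = -18/5, so the P-coordinate is (-18/5)/(-6) = 3/5.
[PSR] = ½·((-1)·(-1/5−4) + (-9/5)·(4−1) + (-1)·(1−(-1/5))) = ½·(21/5 − 27/5 − 6/5) = -6/5, so the Q-coordinate is 1/5.
[PQS] = ½·((-1)·(-8−(-1/5)) + (-5)·(-1/5−1) + (-9/5)·(1−(-8))) = ½·(39/5 + 6 − 81/5) = -6/5, so the R-coordinate is 1/5.

(3/5, 1/5, 1/5)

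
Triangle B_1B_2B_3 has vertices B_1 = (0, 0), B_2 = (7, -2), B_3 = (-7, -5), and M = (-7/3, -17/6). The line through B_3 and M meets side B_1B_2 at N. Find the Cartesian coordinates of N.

Barycentric coordinates of M with respect to B_1B_2B_3: (1/3, 1/6, 1/2).
On side B_1B_2 the B_3-coordinate is zero; dropping M's B_3-weight 1/2 and renormalizing the remaining 1/3 : 1/6 gives weights 2/3, 1/3 on B_1, B_2.
N = (2/3)·(0, 0) + (1/3)·(7, -2) = (7/3, -2/3).

(7/3, -2/3)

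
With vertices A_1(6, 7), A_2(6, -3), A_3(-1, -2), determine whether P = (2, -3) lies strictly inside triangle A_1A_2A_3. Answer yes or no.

Barycentric coordinates of P: (-2/35, 17/35, 4/7).
The three coordinates are negative, positive, positive; a point is interior exactly when all three are positive.

no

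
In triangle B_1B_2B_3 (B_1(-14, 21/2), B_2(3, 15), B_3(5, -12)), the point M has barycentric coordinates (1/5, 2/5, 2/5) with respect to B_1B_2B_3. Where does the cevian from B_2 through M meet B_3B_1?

Line B_2M meets B_3B_1 where the B_2-coordinate vanishes; zeroing M's B_2-weight and renormalizing leaves B_3, B_1-weights 2/5 : 1/5 → (2/3, 1/3).
So N = (2/3)·B_3 + (1/3)·B_1 = (-4/3, -9/2).

(-4/3, -9/2)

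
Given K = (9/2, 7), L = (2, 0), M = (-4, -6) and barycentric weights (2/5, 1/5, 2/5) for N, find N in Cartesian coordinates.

N = (2/5)·K + (1/5)·L + (2/5)·M.
x-coordinate: (2/5)·(9/2) + (1/5)·2 + (2/5)·(-4) = 3/5.
y-coordinate: (2/5)·7 + (1/5)·0 + (2/5)·(-6) = 2/5.

(3/5, 2/5)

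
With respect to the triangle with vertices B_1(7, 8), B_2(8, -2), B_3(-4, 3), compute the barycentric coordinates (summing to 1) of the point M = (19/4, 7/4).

(1/4, 1/2, 1/4)

Signed area of the reference triangle: [B_1B_2B_3] = ½·(7·(-2−3) + 8·(3−8) + (-4)·(8−(-2))) = ½·(-35 − 40 − 40) = -115/2.
[MB_2B_3] = ½·((19/4)·(-2−3) + 8·(3−(7/4)) + (-4)·(7/4−(-2))) = ½·(-95/4 + 10 − 15) = -115/8, so the B_1-coordinate is (-115/8)/(-115/2) = 1/4.
[B_1MB_3] = ½·(7·(7/4−3) + (19/4)·(3−8) + (-4)·(8−(7/4))) = ½·(-35/4 − 95/4 − 25) = -115/4, so the B_2-coordinate is 1/2.
[B_1B_2M] = ½·(7·(-2−(7/4)) + 8·(7/4−8) + (19/4)·(8−(-2))) = ½·(-105/4 − 50 + 95/2) = -115/8, so the B_3-coordinate is 1/4.
Check: 1/4 + 1/2 + 1/4 = 1.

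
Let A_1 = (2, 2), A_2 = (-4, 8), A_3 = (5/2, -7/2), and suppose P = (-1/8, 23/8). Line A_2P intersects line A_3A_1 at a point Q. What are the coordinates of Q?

(11/5, -1/5)

Barycentric coordinates of P with respect to A_1A_2A_3: (3/8, 3/8, 1/4).
On side A_3A_1 the A_2-coordinate is zero; dropping P's A_2-weight 3/8 and renormalizing the remaining 1/4 : 3/8 gives weights 2/5, 3/5 on A_3, A_1.
Q = (2/5)·(5/2, -7/2) + (3/5)·(2, 2) = (11/5, -1/5).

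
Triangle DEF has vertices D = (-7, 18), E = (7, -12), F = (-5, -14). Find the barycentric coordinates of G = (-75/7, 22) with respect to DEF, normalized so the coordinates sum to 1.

Signed area of the reference triangle: [DEF] = ½·((-7)·(-12−(-14)) + 7·(-14−18) + (-5)·(18−(-12))) = ½·(-14 − 224 − 150) = -194.
[GEF] = ½·((-75/7)·(-12−(-14)) + 7·(-14−22) + (-5)·(22−(-12))) = ½·(-150/7 − 252 − 170) = -1552/7, so the D-coordinate is (-1552/7)/(-194) = 8/7.
[DGF] = ½·((-7)·(22−(-14)) + (-75/7)·(-14−18) + (-5)·(18−22)) = ½·(-252 + 2400/7 + 20) = 388/7, so the E-coordinate is -2/7.
[DEG] = ½·((-7)·(-12−22) + 7·(22−18) + (-75/7)·(18−(-12))) = ½·(238 + 28 − 2250/7) = -194/7, so the F-coordinate is 1/7.

(8/7, -2/7, 1/7)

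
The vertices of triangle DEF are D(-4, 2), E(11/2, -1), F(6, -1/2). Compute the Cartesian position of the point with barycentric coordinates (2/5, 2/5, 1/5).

(9/5, 3/10)

G = (2/5)·D + (2/5)·E + (1/5)·F.
x-coordinate: (2/5)·(-4) + (2/5)·(11/2) + (1/5)·6 = 9/5.
y-coordinate: (2/5)·2 + (2/5)·(-1) + (1/5)·(-1/2) = 3/10.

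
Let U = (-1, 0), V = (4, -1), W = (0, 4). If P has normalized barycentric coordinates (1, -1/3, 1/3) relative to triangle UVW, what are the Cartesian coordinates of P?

(-7/3, 5/3)

P = 1·U + (-1/3)·V + (1/3)·W.
x-coordinate: 1·(-1) + (-1/3)·4 + (1/3)·0 = -7/3.
y-coordinate: 1·0 + (-1/3)·(-1) + (1/3)·4 = 5/3.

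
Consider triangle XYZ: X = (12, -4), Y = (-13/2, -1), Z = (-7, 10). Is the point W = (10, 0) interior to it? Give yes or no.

no

Barycentric coordinates of W: (91/101, -24/101, 34/101).
The three coordinates are positive, negative, positive; a point is interior exactly when all three are positive.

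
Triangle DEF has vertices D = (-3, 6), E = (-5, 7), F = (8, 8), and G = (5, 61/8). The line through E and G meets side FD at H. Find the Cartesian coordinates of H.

Barycentric coordinates of G with respect to DEF: (1/8, 1/8, 3/4).
On side FD the E-coordinate is zero; dropping G's E-weight 1/8 and renormalizing the remaining 3/4 : 1/8 gives weights 6/7, 1/7 on F, D.
H = (6/7)·(8, 8) + (1/7)·(-3, 6) = (45/7, 54/7).

(45/7, 54/7)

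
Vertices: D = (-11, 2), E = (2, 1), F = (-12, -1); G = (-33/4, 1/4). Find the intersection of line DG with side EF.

Barycentric coordinates of G with respect to DEF: (1/4, 1/4, 1/2).
On side EF the D-coordinate is zero; dropping G's D-weight 1/4 and renormalizing the remaining 1/4 : 1/2 gives weights 1/3, 2/3 on E, F.
H = (1/3)·(2, 1) + (2/3)·(-12, -1) = (-22/3, -1/3).

(-22/3, -1/3)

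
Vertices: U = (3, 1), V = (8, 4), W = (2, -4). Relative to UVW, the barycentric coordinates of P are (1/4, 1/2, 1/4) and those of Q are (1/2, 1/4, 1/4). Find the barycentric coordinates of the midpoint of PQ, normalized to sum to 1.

(3/8, 3/8, 1/4)

Since both coordinate triples sum to 1, the midpoint's barycentrics are the componentwise average.
(1/4+1/2)/2 = 3/8; similarly 3/8 and 1/4.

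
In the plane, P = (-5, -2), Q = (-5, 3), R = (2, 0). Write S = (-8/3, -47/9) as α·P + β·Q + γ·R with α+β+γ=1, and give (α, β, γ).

Signed area of the reference triangle: [PQR] = ½·((-5)·(3−0) + (-5)·(0−(-2)) + 2·(-2−3)) = ½·(-15 − 10 − 10) = -35/2.
[SQR] = ½·((-8/3)·(3−0) + (-5)·(0−(-47/9)) + 2·(-47/9−3)) = ½·(-8 − 235/9 − 148/9) = -455/18, so the P-coordinate is (-455/18)/(-35/2) = 13/9.
[PSR] = ½·((-5)·(-47/9−0) + (-8/3)·(0−(-2)) + 2·(-2−(-47/9))) = ½·(235/9 − 16/3 + 58/9) = 245/18, so the Q-coordinate is -7/9.
[PQS] = ½·((-5)·(3−(-47/9)) + (-5)·(-47/9−(-2)) + (-8/3)·(-2−3)) = ½·(-370/9 + 145/9 + 40/3) = -35/6, so the R-coordinate is 1/3.

(13/9, -7/9, 1/3)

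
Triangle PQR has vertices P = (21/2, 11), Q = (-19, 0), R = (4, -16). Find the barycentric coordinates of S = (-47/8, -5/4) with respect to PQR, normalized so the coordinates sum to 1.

(1/4, 1/2, 1/4)

Signed area of the reference triangle: [PQR] = ½·((21/2)·(0−(-16)) + (-19)·(-16−11) + 4·(11−0)) = ½·(168 + 513 + 44) = 725/2.
[SQR] = ½·((-47/8)·(0−(-16)) + (-19)·(-16−(-5/4)) + 4·(-5/4−0)) = ½·(-94 + 1121/4 − 5) = 725/8, so the P-coordinate is (725/8)/(725/2) = 1/4.
[PSR] = ½·((21/2)·(-5/4−(-16)) + (-47/8)·(-16−11) + 4·(11−(-5/4))) = ½·(1239/8 + 1269/8 + 49) = 725/4, so the Q-coordinate is 1/2.
[PQS] = ½·((21/2)·(0−(-5/4)) + (-19)·(-5/4−11) + (-47/8)·(11−0)) = ½·(105/8 + 931/4 − 517/8) = 725/8, so the R-coordinate is 1/4.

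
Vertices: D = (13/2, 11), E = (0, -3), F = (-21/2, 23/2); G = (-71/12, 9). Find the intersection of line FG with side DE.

(13/4, 4)

Barycentric coordinates of G with respect to DEF: (1/6, 1/6, 2/3).
On side DE the F-coordinate is zero; dropping G's F-weight 2/3 and renormalizing the remaining 1/6 : 1/6 gives weights 1/2, 1/2 on D, E.
H = (1/2)·(13/2, 11) + (1/2)·(0, -3) = (13/4, 4).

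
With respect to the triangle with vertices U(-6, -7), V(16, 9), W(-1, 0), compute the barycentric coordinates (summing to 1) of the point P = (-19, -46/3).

Signed area of the reference triangle: [UVW] = ½·((-6)·(9−0) + 16·(0−(-7)) + (-1)·(-7−9)) = ½·(-54 + 112 + 16) = 37.
[PVW] = ½·((-19)·(9−0) + 16·(0−(-46/3)) + (-1)·(-46/3−9)) = ½·(-171 + 736/3 + 73/3) = 148/3, so the U-coordinate is (148/3)/37 = 4/3.
[UPW] = ½·((-6)·(-46/3−0) + (-19)·(0−(-7)) + (-1)·(-7−(-46/3))) = ½·(92 − 133 − 25/3) = -74/3, so the V-coordinate is -2/3.
[UVP] = ½·((-6)·(9−(-46/3)) + 16·(-46/3−(-7)) + (-19)·(-7−9)) = ½·(-146 − 400/3 + 304) = 37/3, so the W-coordinate is 1/3.
Check: 4/3 − 2/3 + 1/3 = 1.

(4/3, -2/3, 1/3)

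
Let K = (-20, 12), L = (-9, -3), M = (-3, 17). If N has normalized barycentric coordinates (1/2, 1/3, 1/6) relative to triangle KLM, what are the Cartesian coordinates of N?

N = (1/2)·K + (1/3)·L + (1/6)·M.
x-coordinate: (1/2)·(-20) + (1/3)·(-9) + (1/6)·(-3) = -27/2.
y-coordinate: (1/2)·12 + (1/3)·(-3) + (1/6)·17 = 47/6.

(-27/2, 47/6)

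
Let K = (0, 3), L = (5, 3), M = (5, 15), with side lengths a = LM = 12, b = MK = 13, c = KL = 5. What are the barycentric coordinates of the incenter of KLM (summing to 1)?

The incenter has barycentric coordinates proportional to the opposite side lengths: (12 : 13 : 5).
Normalizing by 12+13+5 = 30 gives (2/5, 13/30, 1/6).

(2/5, 13/30, 1/6)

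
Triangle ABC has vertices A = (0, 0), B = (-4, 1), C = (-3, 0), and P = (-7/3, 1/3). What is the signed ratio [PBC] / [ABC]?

[ABC] = ½·(0·(1−0) + (-4)·(0−0) + (-3)·(0−1)) = ½·(0 + 0 + 3) = 3/2.
[PBC] = ½·((-7/3)·(1−0) + (-4)·(0−(1/3)) + (-3)·(1/3−1)) = ½·(-7/3 + 4/3 + 2) = 1/2, so the ratio is (1/2)/(3/2) = 1/3.

1/3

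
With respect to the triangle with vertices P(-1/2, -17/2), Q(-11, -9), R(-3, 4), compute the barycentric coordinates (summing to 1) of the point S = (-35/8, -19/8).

Signed area of the reference triangle: [PQR] = ½·((-1/2)·(-9−4) + (-11)·(4−(-17/2)) + (-3)·(-17/2−(-9))) = ½·(13/2 − 275/2 − 3/2) = -265/4.
[SQR] = ½·((-35/8)·(-9−4) + (-11)·(4−(-19/8)) + (-3)·(-19/8−(-9))) = ½·(455/8 − 561/8 − 159/8) = -265/16, so the P-coordinate is (-265/16)/(-265/4) = 1/4.
[PSR] = ½·((-1/2)·(-19/8−4) + (-35/8)·(4−(-17/2)) + (-3)·(-17/2−(-19/8))) = ½·(51/16 − 875/16 + 147/8) = -265/16, so the Q-coordinate is 1/4.
[PQS] = ½·((-1/2)·(-9−(-19/8)) + (-11)·(-19/8−(-17/2)) + (-35/8)·(-17/2−(-9))) = ½·(53/16 − 539/8 − 35/16) = -265/8, so the R-coordinate is 1/2.

(1/4, 1/4, 1/2)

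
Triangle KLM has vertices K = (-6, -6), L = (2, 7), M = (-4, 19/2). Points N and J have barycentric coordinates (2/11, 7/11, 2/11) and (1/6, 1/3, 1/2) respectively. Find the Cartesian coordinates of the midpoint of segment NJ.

Barycentric coordinates of the midpoint are the average: (23/132, 16/33, 15/44).
Converting: (23/132)·K + (16/33)·L + (15/44)·M = (-95/66, 1475/264).

(-95/66, 1475/264)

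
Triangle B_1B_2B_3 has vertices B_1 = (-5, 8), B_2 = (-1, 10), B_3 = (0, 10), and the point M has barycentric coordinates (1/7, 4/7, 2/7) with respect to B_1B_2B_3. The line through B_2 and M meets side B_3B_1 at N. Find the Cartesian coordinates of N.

Line B_2M meets B_3B_1 where the B_2-coordinate vanishes; zeroing M's B_2-weight and renormalizing leaves B_3, B_1-weights 2/7 : 1/7 → (2/3, 1/3).
So N = (2/3)·B_3 + (1/3)·B_1 = (-5/3, 28/3).

(-5/3, 28/3)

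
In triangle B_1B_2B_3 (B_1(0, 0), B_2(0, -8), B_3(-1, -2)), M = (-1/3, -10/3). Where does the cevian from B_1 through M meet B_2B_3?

Barycentric coordinates of M with respect to B_1B_2B_3: (1/3, 1/3, 1/3).
On side B_2B_3 the B_1-coordinate is zero; dropping M's B_1-weight 1/3 and renormalizing the remaining 1/3 : 1/3 gives weights 1/2, 1/2 on B_2, B_3.
N = (1/2)·(0, -8) + (1/2)·(-1, -2) = (-1/2, -5).

(-1/2, -5)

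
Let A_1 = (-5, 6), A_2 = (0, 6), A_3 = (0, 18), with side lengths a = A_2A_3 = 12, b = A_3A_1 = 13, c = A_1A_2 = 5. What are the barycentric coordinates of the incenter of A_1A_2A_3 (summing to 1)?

(2/5, 13/30, 1/6)

The incenter has barycentric coordinates proportional to the opposite side lengths: (12 : 13 : 5).
Normalizing by 12+13+5 = 30 gives (2/5, 13/30, 1/6).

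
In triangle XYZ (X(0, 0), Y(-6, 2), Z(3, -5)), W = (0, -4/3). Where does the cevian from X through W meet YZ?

(0, -8/3)

Barycentric coordinates of W with respect to XYZ: (1/2, 1/6, 1/3).
On side YZ the X-coordinate is zero; dropping W's X-weight 1/2 and renormalizing the remaining 1/6 : 1/3 gives weights 1/3, 2/3 on Y, Z.
V = (1/3)·(-6, 2) + (2/3)·(3, -5) = (0, -8/3).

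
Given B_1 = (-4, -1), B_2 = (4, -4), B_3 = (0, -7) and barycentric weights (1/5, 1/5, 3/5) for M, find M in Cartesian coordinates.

(0, -26/5)

M = (1/5)·B_1 + (1/5)·B_2 + (3/5)·B_3.
x-coordinate: (1/5)·(-4) + (1/5)·4 + (3/5)·0 = 0.
y-coordinate: (1/5)·(-1) + (1/5)·(-4) + (3/5)·(-7) = -26/5.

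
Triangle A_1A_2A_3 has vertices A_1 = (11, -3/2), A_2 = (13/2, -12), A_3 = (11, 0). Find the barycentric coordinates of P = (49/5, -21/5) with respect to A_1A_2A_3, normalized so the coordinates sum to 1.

(2/3, 4/15, 1/15)

Signed area of the reference triangle: [A_1A_2A_3] = ½·(11·(-12−0) + (13/2)·(0−(-3/2)) + 11·(-3/2−(-12))) = ½·(-132 + 39/4 + 231/2) = -27/8.
[PA_2A_3] = ½·((49/5)·(-12−0) + (13/2)·(0−(-21/5)) + 11·(-21/5−(-12))) = ½·(-588/5 + 273/10 + 429/5) = -9/4, so the A_1-coordinate is (-9/4)/(-27/8) = 2/3.
[A_1PA_3] = ½·(11·(-21/5−0) + (49/5)·(0−(-3/2)) + 11·(-3/2−(-21/5))) = ½·(-231/5 + 147/10 + 297/10) = -9/10, so the A_2-coordinate is 4/15.
[A_1A_2P] = ½·(11·(-12−(-21/5)) + (13/2)·(-21/5−(-3/2)) + (49/5)·(-3/2−(-12))) = ½·(-429/5 − 351/20 + 1029/10) = -9/40, so the A_3-coordinate is 1/15.
Check: 2/3 + 4/15 + 1/15 = 1.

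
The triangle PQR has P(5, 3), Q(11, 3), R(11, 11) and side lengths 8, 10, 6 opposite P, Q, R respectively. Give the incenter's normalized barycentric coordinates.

The incenter has barycentric coordinates proportional to the opposite side lengths: (8 : 10 : 6).
Normalizing by 8+10+6 = 24 gives (1/3, 5/12, 1/4).

(1/3, 5/12, 1/4)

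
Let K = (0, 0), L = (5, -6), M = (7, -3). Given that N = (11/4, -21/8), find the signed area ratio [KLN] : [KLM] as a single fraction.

[KLM] = ½·(0·(-6−(-3)) + 5·(-3−0) + 7·(0−(-6))) = ½·(0 − 15 + 42) = 27/2.
[KLN] = ½·(0·(-6−(-21/8)) + 5·(-21/8−0) + (11/4)·(0−(-6))) = ½·(0 − 105/8 + 33/2) = 27/16, so the ratio is (27/16)/(27/2) = 1/8.

1/8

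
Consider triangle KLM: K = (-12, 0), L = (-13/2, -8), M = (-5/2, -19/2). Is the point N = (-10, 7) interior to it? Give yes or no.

no

Barycentric coordinates of N: (219/95, -18/5, 218/95).
The three coordinates are positive, negative, positive; a point is interior exactly when all three are positive.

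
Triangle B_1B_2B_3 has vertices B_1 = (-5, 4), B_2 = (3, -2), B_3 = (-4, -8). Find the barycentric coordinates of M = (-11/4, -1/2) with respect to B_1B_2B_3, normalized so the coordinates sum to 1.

(1/2, 1/4, 1/4)

Signed area of the reference triangle: [B_1B_2B_3] = ½·((-5)·(-2−(-8)) + 3·(-8−4) + (-4)·(4−(-2))) = ½·(-30 − 36 − 24) = -45.
[MB_2B_3] = ½·((-11/4)·(-2−(-8)) + 3·(-8−(-1/2)) + (-4)·(-1/2−(-2))) = ½·(-33/2 − 45/2 − 6) = -45/2, so the B_1-coordinate is (-45/2)/(-45) = 1/2.
[B_1MB_3] = ½·((-5)·(-1/2−(-8)) + (-11/4)·(-8−4) + (-4)·(4−(-1/2))) = ½·(-75/2 + 33 − 18) = -45/4, so the B_2-coordinate is 1/4.
[B_1B_2M] = ½·((-5)·(-2−(-1/2)) + 3·(-1/2−4) + (-11/4)·(4−(-2))) = ½·(15/2 − 27/2 − 33/2) = -45/4, so the B_3-coordinate is 1/4.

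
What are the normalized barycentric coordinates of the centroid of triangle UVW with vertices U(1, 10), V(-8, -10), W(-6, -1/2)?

The centroid is the average of the vertices, so each weight is 1/3.

(1/3, 1/3, 1/3)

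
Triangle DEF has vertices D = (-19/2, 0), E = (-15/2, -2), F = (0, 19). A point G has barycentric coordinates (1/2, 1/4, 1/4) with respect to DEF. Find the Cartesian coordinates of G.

G = (1/2)·D + (1/4)·E + (1/4)·F.
x-coordinate: (1/2)·(-19/2) + (1/4)·(-15/2) + (1/4)·0 = -53/8.
y-coordinate: (1/2)·0 + (1/4)·(-2) + (1/4)·19 = 17/4.

(-53/8, 17/4)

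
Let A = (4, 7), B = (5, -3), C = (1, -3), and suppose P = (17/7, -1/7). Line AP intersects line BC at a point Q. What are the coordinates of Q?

(9/5, -3)

Barycentric coordinates of P with respect to ABC: (2/7, 1/7, 4/7).
On side BC the A-coordinate is zero; dropping P's A-weight 2/7 and renormalizing the remaining 1/7 : 4/7 gives weights 1/5, 4/5 on B, C.
Q = (1/5)·(5, -3) + (4/5)·(1, -3) = (9/5, -3).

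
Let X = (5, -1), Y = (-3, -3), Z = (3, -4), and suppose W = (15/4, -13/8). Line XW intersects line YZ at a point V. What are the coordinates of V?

(0, -7/2)

Barycentric coordinates of W with respect to XYZ: (3/4, 1/8, 1/8).
On side YZ the X-coordinate is zero; dropping W's X-weight 3/4 and renormalizing the remaining 1/8 : 1/8 gives weights 1/2, 1/2 on Y, Z.
V = (1/2)·(-3, -3) + (1/2)·(3, -4) = (0, -7/2).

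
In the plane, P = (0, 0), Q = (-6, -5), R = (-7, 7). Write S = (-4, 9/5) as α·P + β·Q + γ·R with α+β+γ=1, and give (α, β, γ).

Signed area of the reference triangle: [PQR] = ½·(0·(-5−7) + (-6)·(7−0) + (-7)·(0−(-5))) = ½·(0 − 42 − 35) = -77/2.
[SQR] = ½·((-4)·(-5−7) + (-6)·(7−(9/5)) + (-7)·(9/5−(-5))) = ½·(48 − 156/5 − 238/5) = -77/5, so the P-coordinate is (-77/5)/(-77/2) = 2/5.
[PSR] = ½·(0·(9/5−7) + (-4)·(7−0) + (-7)·(0−(9/5))) = ½·(0 − 28 + 63/5) = -77/10, so the Q-coordinate is 1/5.
[PQS] = ½·(0·(-5−(9/5)) + (-6)·(9/5−0) + (-4)·(0−(-5))) = ½·(0 − 54/5 − 20) = -77/5, so the R-coordinate is 2/5.

(2/5, 1/5, 2/5)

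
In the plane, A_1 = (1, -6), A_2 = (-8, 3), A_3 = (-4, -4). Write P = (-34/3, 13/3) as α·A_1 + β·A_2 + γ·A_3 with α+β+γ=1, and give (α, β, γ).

Signed area of the reference triangle: [A_1A_2A_3] = ½·(1·(3−(-4)) + (-8)·(-4−(-6)) + (-4)·(-6−3)) = ½·(7 − 16 + 36) = 27/2.
[PA_2A_3] = ½·((-34/3)·(3−(-4)) + (-8)·(-4−(13/3)) + (-4)·(13/3−3)) = ½·(-238/3 + 200/3 − 16/3) = -9, so the A_1-coordinate is (-9)/(27/2) = -2/3.
[A_1PA_3] = ½·(1·(13/3−(-4)) + (-34/3)·(-4−(-6)) + (-4)·(-6−(13/3))) = ½·(25/3 − 68/3 + 124/3) = 27/2, so the A_2-coordinate is 1.
[A_1A_2P] = ½·(1·(3−(13/3)) + (-8)·(13/3−(-6)) + (-34/3)·(-6−3)) = ½·(-4/3 − 248/3 + 102) = 9, so the A_3-coordinate is 2/3.
Check: -2/3 + 1 + 2/3 = 1.

(-2/3, 1, 2/3)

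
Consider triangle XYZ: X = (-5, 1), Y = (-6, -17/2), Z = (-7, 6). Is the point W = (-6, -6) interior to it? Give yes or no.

Barycentric coordinates of W: (5/48, 19/24, 5/48).
The three coordinates are positive, positive, positive; a point is interior exactly when all three are positive.

yes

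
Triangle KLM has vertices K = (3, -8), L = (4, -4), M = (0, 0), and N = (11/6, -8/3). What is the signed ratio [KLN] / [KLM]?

1/2

[KLM] = ½·(3·(-4−0) + 4·(0−(-8)) + 0·(-8−(-4))) = ½·(-12 + 32 + 0) = 10.
[KLN] = ½·(3·(-4−(-8/3)) + 4·(-8/3−(-8)) + (11/6)·(-8−(-4))) = ½·(-4 + 64/3 − 22/3) = 5, so the ratio is 5/10 = 1/2.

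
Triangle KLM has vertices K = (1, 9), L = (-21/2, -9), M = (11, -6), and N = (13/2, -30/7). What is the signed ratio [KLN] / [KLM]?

[KLM] = ½·(1·(-9−(-6)) + (-21/2)·(-6−9) + 11·(9−(-9))) = ½·(-3 + 315/2 + 198) = 705/4.
[KLN] = ½·(1·(-9−(-30/7)) + (-21/2)·(-30/7−9) + (13/2)·(9−(-9))) = ½·(-33/7 + 279/2 + 117) = 3525/28, so the ratio is (3525/28)/(705/4) = 5/7.

5/7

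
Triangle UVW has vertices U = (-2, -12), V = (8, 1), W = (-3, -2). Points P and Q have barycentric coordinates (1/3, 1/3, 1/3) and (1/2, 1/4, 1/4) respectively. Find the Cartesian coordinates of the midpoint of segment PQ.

Barycentric coordinates of the midpoint are the average: (5/12, 7/24, 7/24).
Converting: (5/12)·U + (7/24)·V + (7/24)·W = (5/8, -127/24).

(5/8, -127/24)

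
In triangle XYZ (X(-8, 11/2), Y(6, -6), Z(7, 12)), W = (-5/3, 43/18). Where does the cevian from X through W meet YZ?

Barycentric coordinates of W with respect to XYZ: (5/9, 1/3, 1/9).
On side YZ the X-coordinate is zero; dropping W's X-weight 5/9 and renormalizing the remaining 1/3 : 1/9 gives weights 3/4, 1/4 on Y, Z.
V = (3/4)·(6, -6) + (1/4)·(7, 12) = (25/4, -3/2).

(25/4, -3/2)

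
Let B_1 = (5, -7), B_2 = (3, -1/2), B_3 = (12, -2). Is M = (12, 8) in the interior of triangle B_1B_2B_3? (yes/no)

no

Barycentric coordinates of M: (-60/37, 140/111, 151/111).
The three coordinates are negative, positive, positive; a point is interior exactly when all three are positive.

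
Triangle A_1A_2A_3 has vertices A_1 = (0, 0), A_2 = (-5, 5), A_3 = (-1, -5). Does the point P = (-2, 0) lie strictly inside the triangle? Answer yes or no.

Barycentric coordinates of P: (1/3, 1/3, 1/3).
The three coordinates are positive, positive, positive; a point is interior exactly when all three are positive.

yes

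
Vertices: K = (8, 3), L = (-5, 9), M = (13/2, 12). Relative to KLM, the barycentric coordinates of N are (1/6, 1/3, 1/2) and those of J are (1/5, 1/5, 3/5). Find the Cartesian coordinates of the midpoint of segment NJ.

(89/24, 191/20)

Barycentric coordinates of the midpoint are the average: (11/60, 4/15, 11/20).
Converting: (11/60)·K + (4/15)·L + (11/20)·M = (89/24, 191/20).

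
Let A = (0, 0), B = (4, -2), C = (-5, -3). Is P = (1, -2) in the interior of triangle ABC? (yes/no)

Barycentric coordinates of P: (3/22, 13/22, 3/11).
The three coordinates are positive, positive, positive; a point is interior exactly when all three are positive.

yes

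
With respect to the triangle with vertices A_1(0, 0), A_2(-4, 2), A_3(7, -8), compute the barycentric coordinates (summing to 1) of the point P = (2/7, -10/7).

(2/7, 3/7, 2/7)

Signed area of the reference triangle: [A_1A_2A_3] = ½·(0·(2−(-8)) + (-4)·(-8−0) + 7·(0−2)) = ½·(0 + 32 − 14) = 9.
[PA_2A_3] = ½·((2/7)·(2−(-8)) + (-4)·(-8−(-10/7)) + 7·(-10/7−2)) = ½·(20/7 + 184/7 − 24) = 18/7, so the A_1-coordinate is (18/7)/9 = 2/7.
[A_1PA_3] = ½·(0·(-10/7−(-8)) + (2/7)·(-8−0) + 7·(0−(-10/7))) = ½·(0 − 16/7 + 10) = 27/7, so the A_2-coordinate is 3/7.
[A_1A_2P] = ½·(0·(2−(-10/7)) + (-4)·(-10/7−0) + (2/7)·(0−2)) = ½·(0 + 40/7 − 4/7) = 18/7, so the A_3-coordinate is 2/7.
Check: 2/7 + 3/7 + 2/7 = 1.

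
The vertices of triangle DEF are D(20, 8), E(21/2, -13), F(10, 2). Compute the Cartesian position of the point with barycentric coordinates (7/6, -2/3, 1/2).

G = (7/6)·D + (-2/3)·E + (1/2)·F.
x-coordinate: (7/6)·20 + (-2/3)·(21/2) + (1/2)·10 = 64/3.
y-coordinate: (7/6)·8 + (-2/3)·(-13) + (1/2)·2 = 19.

(64/3, 19)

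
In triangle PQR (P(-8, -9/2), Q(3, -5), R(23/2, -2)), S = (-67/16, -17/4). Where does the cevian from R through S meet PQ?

(-45/7, -32/7)

Barycentric coordinates of S with respect to PQR: (3/4, 1/8, 1/8).
On side PQ the R-coordinate is zero; dropping S's R-weight 1/8 and renormalizing the remaining 3/4 : 1/8 gives weights 6/7, 1/7 on P, Q.
T = (6/7)·(-8, -9/2) + (1/7)·(3, -5) = (-45/7, -32/7).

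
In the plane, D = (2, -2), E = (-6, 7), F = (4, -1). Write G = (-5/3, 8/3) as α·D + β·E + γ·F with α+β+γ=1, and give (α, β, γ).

(1/3, 1/2, 1/6)

Signed area of the reference triangle: [DEF] = ½·(2·(7−(-1)) + (-6)·(-1−(-2)) + 4·(-2−7)) = ½·(16 − 6 − 36) = -13.
[GEF] = ½·((-5/3)·(7−(-1)) + (-6)·(-1−(8/3)) + 4·(8/3−7)) = ½·(-40/3 + 22 − 52/3) = -13/3, so the D-coordinate is (-13/3)/(-13) = 1/3.
[DGF] = ½·(2·(8/3−(-1)) + (-5/3)·(-1−(-2)) + 4·(-2−(8/3))) = ½·(22/3 − 5/3 − 56/3) = -13/2, so the E-coordinate is 1/2.
[DEG] = ½·(2·(7−(8/3)) + (-6)·(8/3−(-2)) + (-5/3)·(-2−7)) = ½·(26/3 − 28 + 15) = -13/6, so the F-coordinate is 1/6.
Check: 1/3 + 1/2 + 1/6 = 1.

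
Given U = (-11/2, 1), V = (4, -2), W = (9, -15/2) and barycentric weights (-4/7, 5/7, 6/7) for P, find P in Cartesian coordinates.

P = (-4/7)·U + (5/7)·V + (6/7)·W.
x-coordinate: (-4/7)·(-11/2) + (5/7)·4 + (6/7)·9 = 96/7.
y-coordinate: (-4/7)·1 + (5/7)·(-2) + (6/7)·(-15/2) = -59/7.

(96/7, -59/7)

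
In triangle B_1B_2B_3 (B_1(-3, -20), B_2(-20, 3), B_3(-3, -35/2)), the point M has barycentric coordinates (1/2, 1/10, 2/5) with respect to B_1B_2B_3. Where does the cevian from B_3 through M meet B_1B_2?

Line B_3M meets B_1B_2 where the B_3-coordinate vanishes; zeroing M's B_3-weight and renormalizing leaves B_1, B_2-weights 1/2 : 1/10 → (5/6, 1/6).
So N = (5/6)·B_1 + (1/6)·B_2 = (-35/6, -97/6).

(-35/6, -97/6)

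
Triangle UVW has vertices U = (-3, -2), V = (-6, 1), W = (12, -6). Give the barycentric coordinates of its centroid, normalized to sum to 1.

The centroid is the average of the vertices, so each weight is 1/3.

(1/3, 1/3, 1/3)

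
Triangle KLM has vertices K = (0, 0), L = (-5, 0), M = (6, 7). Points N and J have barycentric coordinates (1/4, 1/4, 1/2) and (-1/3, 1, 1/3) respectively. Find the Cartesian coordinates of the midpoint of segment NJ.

(-5/8, 35/12)

Barycentric coordinates of the midpoint are the average: (-1/24, 5/8, 5/12).
Converting: (-1/24)·K + (5/8)·L + (5/12)·M = (-5/8, 35/12).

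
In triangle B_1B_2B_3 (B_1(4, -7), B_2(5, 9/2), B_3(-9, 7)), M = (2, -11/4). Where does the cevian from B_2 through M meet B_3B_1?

(7/5, -21/5)

Barycentric coordinates of M with respect to B_1B_2B_3: (2/3, 1/6, 1/6).
On side B_3B_1 the B_2-coordinate is zero; dropping M's B_2-weight 1/6 and renormalizing the remaining 1/6 : 2/3 gives weights 1/5, 4/5 on B_3, B_1.
N = (1/5)·(-9, 7) + (4/5)·(4, -7) = (7/5, -21/5).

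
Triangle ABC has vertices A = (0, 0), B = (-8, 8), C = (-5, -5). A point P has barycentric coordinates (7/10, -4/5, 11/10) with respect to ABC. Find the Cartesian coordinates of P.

(9/10, -119/10)

P = (7/10)·A + (-4/5)·B + (11/10)·C.
x-coordinate: (7/10)·0 + (-4/5)·(-8) + (11/10)·(-5) = 9/10.
y-coordinate: (7/10)·0 + (-4/5)·8 + (11/10)·(-5) = -119/10.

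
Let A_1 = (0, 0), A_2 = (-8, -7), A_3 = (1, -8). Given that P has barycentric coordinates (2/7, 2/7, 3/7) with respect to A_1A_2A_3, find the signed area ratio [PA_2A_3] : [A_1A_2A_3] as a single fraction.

The signed ratio [PA_2A_3]/[A_1A_2A_3] equals the barycentric coordinate of P at vertex A_1, which is 2/7.

2/7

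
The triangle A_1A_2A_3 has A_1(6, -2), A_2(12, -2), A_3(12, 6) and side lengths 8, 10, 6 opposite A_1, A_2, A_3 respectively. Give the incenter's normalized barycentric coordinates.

The incenter has barycentric coordinates proportional to the opposite side lengths: (8 : 10 : 6).
Normalizing by 8+10+6 = 24 gives (1/3, 5/12, 1/4).

(1/3, 5/12, 1/4)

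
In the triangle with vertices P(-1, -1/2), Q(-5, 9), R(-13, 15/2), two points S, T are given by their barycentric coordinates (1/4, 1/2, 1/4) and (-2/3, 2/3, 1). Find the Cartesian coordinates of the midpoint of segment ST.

(-65/6, 241/24)

Barycentric coordinates of the midpoint are the average: (-5/24, 7/12, 5/8).
Converting: (-5/24)·P + (7/12)·Q + (5/8)·R = (-65/6, 241/24).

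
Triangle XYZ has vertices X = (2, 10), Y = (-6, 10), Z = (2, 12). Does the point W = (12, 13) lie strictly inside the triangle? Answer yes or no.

Barycentric coordinates of W: (3/4, -5/4, 3/2).
The three coordinates are positive, negative, positive; a point is interior exactly when all three are positive.

no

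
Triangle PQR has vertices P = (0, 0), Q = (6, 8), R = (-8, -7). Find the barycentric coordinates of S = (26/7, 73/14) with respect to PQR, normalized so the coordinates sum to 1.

(3/14, 5/7, 1/14)

Signed area of the reference triangle: [PQR] = ½·(0·(8−(-7)) + 6·(-7−0) + (-8)·(0−8)) = ½·(0 − 42 + 64) = 11.
[SQR] = ½·((26/7)·(8−(-7)) + 6·(-7−(73/14)) + (-8)·(73/14−8)) = ½·(390/7 − 513/7 + 156/7) = 33/14, so the P-coordinate is (33/14)/11 = 3/14.
[PSR] = ½·(0·(73/14−(-7)) + (26/7)·(-7−0) + (-8)·(0−(73/14))) = ½·(0 − 26 + 292/7) = 55/7, so the Q-coordinate is 5/7.
[PQS] = ½·(0·(8−(73/14)) + 6·(73/14−0) + (26/7)·(0−8)) = ½·(0 + 219/7 − 208/7) = 11/14, so the R-coordinate is 1/14.
Check: 3/14 + 5/7 + 1/14 = 1.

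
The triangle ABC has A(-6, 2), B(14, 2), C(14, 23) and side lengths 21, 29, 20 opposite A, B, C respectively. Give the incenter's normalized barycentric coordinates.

The incenter has barycentric coordinates proportional to the opposite side lengths: (21 : 29 : 20).
Normalizing by 21+29+20 = 70 gives (3/10, 29/70, 2/7).

(3/10, 29/70, 2/7)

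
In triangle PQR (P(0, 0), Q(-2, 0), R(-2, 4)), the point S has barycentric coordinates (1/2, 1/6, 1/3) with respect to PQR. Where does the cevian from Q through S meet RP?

(-4/5, 8/5)

Line QS meets RP where the Q-coordinate vanishes; zeroing S's Q-weight and renormalizing leaves R, P-weights 1/3 : 1/2 → (2/5, 3/5).
So T = (2/5)·R + (3/5)·P = (-4/5, 8/5).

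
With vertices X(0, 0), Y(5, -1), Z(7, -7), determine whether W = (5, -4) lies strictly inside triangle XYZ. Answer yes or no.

yes

Barycentric coordinates of W: (3/14, 1/4, 15/28).
The three coordinates are positive, positive, positive; a point is interior exactly when all three are positive.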